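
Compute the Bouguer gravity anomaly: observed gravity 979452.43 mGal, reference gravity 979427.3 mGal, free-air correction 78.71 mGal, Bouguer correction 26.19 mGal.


BA = g_obs - g_ref + FAC - BC
= 979452.43 - 979427.3 + 78.71 - 26.19
= 77.65 mGal

77.65


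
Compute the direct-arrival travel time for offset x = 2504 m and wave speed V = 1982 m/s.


t = x / V
= 2504 / 1982
= 1.2634 s

1.2634


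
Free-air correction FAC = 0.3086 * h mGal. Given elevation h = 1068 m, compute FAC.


FAC = 0.3086 * h
= 0.3086 * 1068
= 329.5848 mGal

329.5848


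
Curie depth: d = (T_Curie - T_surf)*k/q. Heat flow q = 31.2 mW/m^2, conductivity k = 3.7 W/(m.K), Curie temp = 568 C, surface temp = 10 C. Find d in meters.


T_Curie - T_surf = 568 - 10 = 558 C
Convert q to W/m^2: 31.2 mW/m^2 = 0.0312 W/m^2
d = 558 * 3.7 / 0.0312 = 66173.08 m

66173.08


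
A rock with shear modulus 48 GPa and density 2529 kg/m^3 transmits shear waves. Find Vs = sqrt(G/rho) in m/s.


Convert G to Pa: G = 48e9 Pa
Compute G/rho = 48e9 / 2529 = 18979833.9265
Vs = sqrt(18979833.9265) = 4356.59 m/s

4356.59


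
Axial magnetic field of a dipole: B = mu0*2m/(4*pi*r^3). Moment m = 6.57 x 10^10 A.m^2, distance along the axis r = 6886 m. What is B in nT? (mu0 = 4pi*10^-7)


m = 6.57 x 10^10 = 65700000000 A.m^2
2m = 131400000000 A.m^2
r^3 = 6886^3 = 326513434456
B = (4pi*10^-7) * 131400000000 / (4*pi * 326513434456) * 1e9
= 165122.109873 / 4103088827941.37 * 1e9
= 40.2434 nT

40.2434


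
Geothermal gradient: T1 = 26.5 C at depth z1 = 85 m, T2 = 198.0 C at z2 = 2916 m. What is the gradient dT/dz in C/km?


dT = 198.0 - 26.5 = 171.5 C
dz = 2916 - 85 = 2831 m
gradient = dT/dz * 1000 = 171.5/2831 * 1000 = 60.5793 C/km

60.5793


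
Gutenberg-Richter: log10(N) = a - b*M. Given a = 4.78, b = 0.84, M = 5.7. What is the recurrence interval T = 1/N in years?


log10(N) = 4.78 - 0.84*5.7 = -0.008
N = 10^-0.008 = 0.981748
T = 1/N = 1/0.981748 = 1.0186 years

1.0186


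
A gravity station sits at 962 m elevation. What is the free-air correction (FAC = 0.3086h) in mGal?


FAC = 0.3086 * h
= 0.3086 * 962
= 296.8732 mGal

296.8732


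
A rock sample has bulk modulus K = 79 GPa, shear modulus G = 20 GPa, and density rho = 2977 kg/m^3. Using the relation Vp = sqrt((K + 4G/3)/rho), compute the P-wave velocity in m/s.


First compute the effective modulus:
K + 4G/3 = 79e9 + 4*20e9/3 = 105666666666.67 Pa
Then divide by density:
105666666666.67 / 2977 = 35494345.538 Pa/(kg/m^3)
Take the square root:
Vp = sqrt(35494345.538) = 5957.71 m/s

5957.71


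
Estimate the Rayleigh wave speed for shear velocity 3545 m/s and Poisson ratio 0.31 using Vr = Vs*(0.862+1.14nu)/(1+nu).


Numerator factor = 0.862 + 1.14*0.31 = 1.2154
Denominator = 1 + 0.31 = 1.31
Vr = 3545 * 1.2154 / 1.31 = 3289.0 m/s

3289.0


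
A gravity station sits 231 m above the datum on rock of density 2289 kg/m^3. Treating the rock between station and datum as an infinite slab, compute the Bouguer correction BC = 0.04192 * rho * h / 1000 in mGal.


BC = 0.04192 * rho * h / 1000
= 0.04192 * 2289 * 231 / 1000
= 22.1656 mGal

22.1656


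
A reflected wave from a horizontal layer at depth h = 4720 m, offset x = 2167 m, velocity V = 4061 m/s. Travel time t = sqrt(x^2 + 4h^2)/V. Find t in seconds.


x^2 + 4h^2 = 2167^2 + 4*4720^2 = 4695889 + 89113600 = 93809489
sqrt(93809489) = 9685.5299
t = 9685.5299 / 4061 = 2.385 s

2.385


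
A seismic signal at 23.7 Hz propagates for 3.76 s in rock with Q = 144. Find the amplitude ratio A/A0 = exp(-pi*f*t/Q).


pi*f*t/Q = pi*23.7*3.76/144 = 1.944122
A/A0 = exp(-1.944122) = 0.143113

0.143113


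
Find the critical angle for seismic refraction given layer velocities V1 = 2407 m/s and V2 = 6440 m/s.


V1/V2 = 2407/6440 = 0.373758
theta_c = arcsin(0.373758) = 21.9476 degrees

21.9476


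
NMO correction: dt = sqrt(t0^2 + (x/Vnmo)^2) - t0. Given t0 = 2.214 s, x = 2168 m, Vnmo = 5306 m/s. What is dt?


x/Vnmo = 2168/5306 = 0.408594
(x/Vnmo)^2 = 0.166949
t0^2 = 4.901796
sqrt(4.901796 + 0.166949) = 2.251387
dt = 2.251387 - 2.214 = 0.037387

0.037387


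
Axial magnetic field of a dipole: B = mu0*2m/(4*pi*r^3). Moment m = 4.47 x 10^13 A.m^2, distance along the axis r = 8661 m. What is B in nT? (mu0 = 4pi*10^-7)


m = 4.47 x 10^13 = 44700000000000 A.m^2
2m = 89400000000000 A.m^2
r^3 = 8661^3 = 649686908781
B = (4pi*10^-7) * 89400000000000 / (4*pi * 649686908781) * 1e9
= 112343353.292371 / 8164206479039.41 * 1e9
= 13760.4743 nT

13760.4743


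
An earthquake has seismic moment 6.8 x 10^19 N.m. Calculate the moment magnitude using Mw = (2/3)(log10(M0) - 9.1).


log10(M0) = log10(6.8 x 10^19) = 19.8325
Mw = 2/3 * (19.8325 - 9.1)
= 2/3 * 10.7325
= 7.16

7.16


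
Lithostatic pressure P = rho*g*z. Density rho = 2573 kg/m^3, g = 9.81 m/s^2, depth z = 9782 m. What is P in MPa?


P = rho * g * z / 1e6
= 2573 * 9.81 * 9782 / 1e6
= 246908733.66 / 1e6
= 246.9087 MPa

246.9087


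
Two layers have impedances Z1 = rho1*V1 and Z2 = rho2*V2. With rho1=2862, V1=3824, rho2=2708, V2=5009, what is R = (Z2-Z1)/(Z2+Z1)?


Z1 = 2862 * 3824 = 10944288
Z2 = 2708 * 5009 = 13564372
R = (13564372 - 10944288) / (13564372 + 10944288) = 2620084 / 24508660 = 0.1069

0.1069


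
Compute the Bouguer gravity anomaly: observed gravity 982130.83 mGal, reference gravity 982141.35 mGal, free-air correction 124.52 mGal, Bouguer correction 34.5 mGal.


BA = g_obs - g_ref + FAC - BC
= 982130.83 - 982141.35 + 124.52 - 34.5
= 79.5 mGal

79.5


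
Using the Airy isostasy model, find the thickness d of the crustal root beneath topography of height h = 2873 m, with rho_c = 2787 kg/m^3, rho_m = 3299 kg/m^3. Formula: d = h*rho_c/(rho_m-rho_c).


rho_m - rho_c = 3299 - 2787 = 512
d = 2873 * 2787 / 512
= 8007051 / 512
= 15638.77 m

15638.77


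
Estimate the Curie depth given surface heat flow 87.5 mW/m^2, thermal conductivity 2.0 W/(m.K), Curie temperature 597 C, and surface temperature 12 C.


T_Curie - T_surf = 597 - 12 = 585 C
Convert q to W/m^2: 87.5 mW/m^2 = 0.0875 W/m^2
d = 585 * 2.0 / 0.0875 = 13371.43 m

13371.43


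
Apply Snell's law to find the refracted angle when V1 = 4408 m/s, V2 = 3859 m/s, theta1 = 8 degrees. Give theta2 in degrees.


sin(theta1) = sin(8 deg) = 0.139173
sin(theta2) = V2/V1 * sin(theta1) = 3859/4408 * 0.139173 = 0.12184
theta2 = arcsin(0.12184) = 6.9983 degrees

6.9983


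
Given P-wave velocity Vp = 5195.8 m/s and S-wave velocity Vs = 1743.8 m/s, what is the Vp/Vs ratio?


Vp/Vs = 5195.8 / 1743.8
= 2.9796

2.9796


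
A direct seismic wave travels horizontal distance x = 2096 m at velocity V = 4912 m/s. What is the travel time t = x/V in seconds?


t = x / V
= 2096 / 4912
= 0.4267 s

0.4267


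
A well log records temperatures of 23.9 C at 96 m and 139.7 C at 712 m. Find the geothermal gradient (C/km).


dT = 139.7 - 23.9 = 115.8 C
dz = 712 - 96 = 616 m
gradient = dT/dz * 1000 = 115.8/616 * 1000 = 187.987 C/km

187.987


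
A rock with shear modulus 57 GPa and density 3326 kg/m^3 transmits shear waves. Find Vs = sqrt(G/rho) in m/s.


Convert G to Pa: G = 57e9 Pa
Compute G/rho = 57e9 / 3326 = 17137702.9465
Vs = sqrt(17137702.9465) = 4139.77 m/s

4139.77


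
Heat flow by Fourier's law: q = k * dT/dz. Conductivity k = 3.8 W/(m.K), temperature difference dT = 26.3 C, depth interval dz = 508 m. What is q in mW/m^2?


q = k * dT / dz * 1000
= 3.8 * 26.3 / 508 * 1000
= 0.196732 * 1000
= 196.7323 mW/m^2

196.7323


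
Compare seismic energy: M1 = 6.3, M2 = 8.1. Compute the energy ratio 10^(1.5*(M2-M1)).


M2 - M1 = 8.1 - 6.3 = 1.8
1.5 * 1.8 = 2.7
ratio = 10^2.7 = 501.19

501.19


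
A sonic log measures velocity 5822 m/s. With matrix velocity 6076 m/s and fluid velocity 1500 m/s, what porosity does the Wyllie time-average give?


1/V - 1/Vm = 1/5822 - 1/6076 = 7.18e-06
1/Vf - 1/Vm = 1/1500 - 1/6076 = 0.00050208
phi = 7.18e-06 / 0.00050208 = 0.0143

0.0143


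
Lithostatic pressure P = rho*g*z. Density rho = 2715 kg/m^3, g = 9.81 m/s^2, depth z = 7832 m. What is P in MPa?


P = rho * g * z / 1e6
= 2715 * 9.81 * 7832 / 1e6
= 208598662.8 / 1e6
= 208.5987 MPa

208.5987


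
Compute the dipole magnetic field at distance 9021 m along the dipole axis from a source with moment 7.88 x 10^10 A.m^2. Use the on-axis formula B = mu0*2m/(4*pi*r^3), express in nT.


m = 7.88 x 10^10 = 78800000000 A.m^2
2m = 157600000000 A.m^2
r^3 = 9021^3 = 734114916261
B = (4pi*10^-7) * 157600000000 / (4*pi * 734114916261) * 1e9
= 198046.000882 / 9225160111264.97 * 1e9
= 21.468 nT

21.468


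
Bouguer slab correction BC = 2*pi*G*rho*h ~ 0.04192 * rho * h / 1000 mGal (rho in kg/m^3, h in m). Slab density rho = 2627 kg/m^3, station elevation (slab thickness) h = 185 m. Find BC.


BC = 0.04192 * rho * h / 1000
= 0.04192 * 2627 * 185 / 1000
= 20.3729 mGal

20.3729


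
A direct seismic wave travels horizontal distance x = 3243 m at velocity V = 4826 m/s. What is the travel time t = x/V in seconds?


t = x / V
= 3243 / 4826
= 0.672 s

0.672


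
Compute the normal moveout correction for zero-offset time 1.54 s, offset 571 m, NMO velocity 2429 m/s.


x/Vnmo = 571/2429 = 0.235076
(x/Vnmo)^2 = 0.055261
t0^2 = 2.3716
sqrt(2.3716 + 0.055261) = 1.557839
dt = 1.557839 - 1.54 = 0.017839

0.017839


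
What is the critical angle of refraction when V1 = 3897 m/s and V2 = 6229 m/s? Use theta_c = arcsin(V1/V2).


V1/V2 = 3897/6229 = 0.625622
theta_c = arcsin(0.625622) = 38.7279 degrees

38.7279


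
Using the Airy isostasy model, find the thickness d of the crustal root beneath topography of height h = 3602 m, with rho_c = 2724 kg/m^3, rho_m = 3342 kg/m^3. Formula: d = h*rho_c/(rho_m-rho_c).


rho_m - rho_c = 3342 - 2724 = 618
d = 3602 * 2724 / 618
= 9811848 / 618
= 15876.78 m

15876.78


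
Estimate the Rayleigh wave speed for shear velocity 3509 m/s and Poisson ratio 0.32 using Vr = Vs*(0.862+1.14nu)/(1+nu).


Numerator factor = 0.862 + 1.14*0.32 = 1.2268
Denominator = 1 + 0.32 = 1.32
Vr = 3509 * 1.2268 / 1.32 = 3261.24 m/s

3261.24


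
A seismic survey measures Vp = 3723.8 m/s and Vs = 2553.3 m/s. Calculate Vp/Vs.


Vp/Vs = 3723.8 / 2553.3
= 1.4584

1.4584


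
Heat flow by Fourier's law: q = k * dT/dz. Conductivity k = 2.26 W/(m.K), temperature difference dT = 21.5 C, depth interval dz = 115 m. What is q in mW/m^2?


q = k * dT / dz * 1000
= 2.26 * 21.5 / 115 * 1000
= 0.422522 * 1000
= 422.5217 mW/m^2

422.5217


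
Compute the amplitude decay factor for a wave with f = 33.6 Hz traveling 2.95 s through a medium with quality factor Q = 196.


pi*f*t/Q = pi*33.6*2.95/196 = 1.588748
A/A0 = exp(-1.588748) = 0.204181

0.204181


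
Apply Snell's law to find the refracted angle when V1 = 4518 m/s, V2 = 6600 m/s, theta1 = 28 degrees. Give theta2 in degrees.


sin(theta1) = sin(28 deg) = 0.469472
sin(theta2) = V2/V1 * sin(theta1) = 6600/4518 * 0.469472 = 0.685815
theta2 = arcsin(0.685815) = 43.2997 degrees

43.2997


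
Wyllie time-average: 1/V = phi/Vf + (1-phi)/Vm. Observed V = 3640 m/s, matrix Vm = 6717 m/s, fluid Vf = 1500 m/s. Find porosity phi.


1/V - 1/Vm = 1/3640 - 1/6717 = 0.00012585
1/Vf - 1/Vm = 1/1500 - 1/6717 = 0.00051779
phi = 0.00012585 / 0.00051779 = 0.2431

0.2431


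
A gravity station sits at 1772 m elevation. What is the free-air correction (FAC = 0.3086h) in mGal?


FAC = 0.3086 * h
= 0.3086 * 1772
= 546.8392 mGal

546.8392


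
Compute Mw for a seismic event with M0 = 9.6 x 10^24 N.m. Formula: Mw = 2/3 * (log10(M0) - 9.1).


log10(M0) = log10(9.6 x 10^24) = 24.9823
Mw = 2/3 * (24.9823 - 9.1)
= 2/3 * 15.8823
= 10.59

10.59


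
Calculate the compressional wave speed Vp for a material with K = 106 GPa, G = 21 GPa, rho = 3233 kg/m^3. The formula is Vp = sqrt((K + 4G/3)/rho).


First compute the effective modulus:
K + 4G/3 = 106e9 + 4*21e9/3 = 134000000000.0 Pa
Then divide by density:
134000000000.0 / 3233 = 41447571.9146 Pa/(kg/m^3)
Take the square root:
Vp = sqrt(41447571.9146) = 6437.98 m/s

6437.98


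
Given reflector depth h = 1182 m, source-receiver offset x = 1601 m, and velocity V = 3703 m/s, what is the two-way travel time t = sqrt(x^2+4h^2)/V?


x^2 + 4h^2 = 1601^2 + 4*1182^2 = 2563201 + 5588496 = 8151697
sqrt(8151697) = 2855.1177
t = 2855.1177 / 3703 = 0.771 s

0.771


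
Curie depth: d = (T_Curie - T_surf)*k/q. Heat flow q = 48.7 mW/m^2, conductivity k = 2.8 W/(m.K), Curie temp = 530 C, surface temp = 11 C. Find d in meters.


T_Curie - T_surf = 530 - 11 = 519 C
Convert q to W/m^2: 48.7 mW/m^2 = 0.0487 W/m^2
d = 519 * 2.8 / 0.0487 = 29839.84 m

29839.84


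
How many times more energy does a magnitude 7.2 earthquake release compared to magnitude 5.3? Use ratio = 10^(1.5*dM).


M2 - M1 = 7.2 - 5.3 = 1.9
1.5 * 1.9 = 2.85
ratio = 10^2.85 = 707.95

707.95


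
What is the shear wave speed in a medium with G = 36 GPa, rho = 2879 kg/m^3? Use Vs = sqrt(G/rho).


Convert G to Pa: G = 36e9 Pa
Compute G/rho = 36e9 / 2879 = 12504341.7853
Vs = sqrt(12504341.7853) = 3536.15 m/s

3536.15


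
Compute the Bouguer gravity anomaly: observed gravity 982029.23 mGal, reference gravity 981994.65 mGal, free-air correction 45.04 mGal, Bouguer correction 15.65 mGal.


BA = g_obs - g_ref + FAC - BC
= 982029.23 - 981994.65 + 45.04 - 15.65
= 63.97 mGal

63.97


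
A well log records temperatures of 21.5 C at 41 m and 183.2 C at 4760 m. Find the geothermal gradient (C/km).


dT = 183.2 - 21.5 = 161.7 C
dz = 4760 - 41 = 4719 m
gradient = dT/dz * 1000 = 161.7/4719 * 1000 = 34.2657 C/km

34.2657


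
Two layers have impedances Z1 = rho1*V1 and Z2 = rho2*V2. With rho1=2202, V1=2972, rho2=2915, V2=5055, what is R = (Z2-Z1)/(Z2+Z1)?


Z1 = 2202 * 2972 = 6544344
Z2 = 2915 * 5055 = 14735325
R = (14735325 - 6544344) / (14735325 + 6544344) = 8190981 / 21279669 = 0.3849

0.3849


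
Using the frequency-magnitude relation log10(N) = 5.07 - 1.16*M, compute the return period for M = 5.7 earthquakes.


log10(N) = 5.07 - 1.16*5.7 = -1.542
N = 10^-1.542 = 0.028708
T = 1/N = 1/0.028708 = 34.8337 years

34.8337


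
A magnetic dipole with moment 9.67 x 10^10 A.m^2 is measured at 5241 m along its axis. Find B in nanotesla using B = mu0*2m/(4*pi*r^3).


m = 9.67 x 10^10 = 96700000000 A.m^2
2m = 193400000000 A.m^2
r^3 = 5241^3 = 143960212521
B = (4pi*10^-7) * 193400000000 / (4*pi * 143960212521) * 1e9
= 243033.607682 / 1809057384260.8 * 1e9
= 134.3427 nT

134.3427


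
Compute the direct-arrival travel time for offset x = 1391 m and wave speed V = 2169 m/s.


t = x / V
= 1391 / 2169
= 0.6413 s

0.6413


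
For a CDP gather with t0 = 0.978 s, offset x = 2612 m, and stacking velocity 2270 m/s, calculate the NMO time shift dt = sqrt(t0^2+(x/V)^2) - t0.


x/Vnmo = 2612/2270 = 1.150661
(x/Vnmo)^2 = 1.32402
t0^2 = 0.956484
sqrt(0.956484 + 1.32402) = 1.510134
dt = 1.510134 - 0.978 = 0.532134

0.532134


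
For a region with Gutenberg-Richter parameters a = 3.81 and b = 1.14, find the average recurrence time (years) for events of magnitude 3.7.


log10(N) = 3.81 - 1.14*3.7 = -0.408
N = 10^-0.408 = 0.390841
T = 1/N = 1/0.390841 = 2.5586 years

2.5586


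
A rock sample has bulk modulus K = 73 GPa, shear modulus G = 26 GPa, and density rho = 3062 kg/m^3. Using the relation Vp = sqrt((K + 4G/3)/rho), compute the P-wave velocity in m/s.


First compute the effective modulus:
K + 4G/3 = 73e9 + 4*26e9/3 = 107666666666.67 Pa
Then divide by density:
107666666666.67 / 3062 = 35162203.3529 Pa/(kg/m^3)
Take the square root:
Vp = sqrt(35162203.3529) = 5929.77 m/s

5929.77


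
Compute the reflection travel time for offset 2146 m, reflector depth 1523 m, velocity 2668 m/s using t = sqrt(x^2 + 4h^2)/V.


x^2 + 4h^2 = 2146^2 + 4*1523^2 = 4605316 + 9278116 = 13883432
sqrt(13883432) = 3726.0478
t = 3726.0478 / 2668 = 1.3966 s

1.3966


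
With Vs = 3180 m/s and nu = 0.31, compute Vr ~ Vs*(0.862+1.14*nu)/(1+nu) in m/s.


Numerator factor = 0.862 + 1.14*0.31 = 1.2154
Denominator = 1 + 0.31 = 1.31
Vr = 3180 * 1.2154 / 1.31 = 2950.36 m/s

2950.36


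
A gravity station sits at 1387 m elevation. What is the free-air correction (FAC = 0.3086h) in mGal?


FAC = 0.3086 * h
= 0.3086 * 1387
= 428.0282 mGal

428.0282


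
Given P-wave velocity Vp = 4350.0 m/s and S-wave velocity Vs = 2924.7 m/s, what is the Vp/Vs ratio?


Vp/Vs = 4350.0 / 2924.7
= 1.4873

1.4873


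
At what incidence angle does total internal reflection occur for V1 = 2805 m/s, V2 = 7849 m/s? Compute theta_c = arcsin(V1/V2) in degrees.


V1/V2 = 2805/7849 = 0.35737
theta_c = arcsin(0.35737) = 20.9388 degrees

20.9388


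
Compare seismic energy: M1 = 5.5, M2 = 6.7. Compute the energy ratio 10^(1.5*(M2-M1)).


M2 - M1 = 6.7 - 5.5 = 1.2
1.5 * 1.2 = 1.8
ratio = 10^1.8 = 63.1

63.1


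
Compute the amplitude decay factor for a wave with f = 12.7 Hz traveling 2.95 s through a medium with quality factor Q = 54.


pi*f*t/Q = pi*12.7*2.95/54 = 2.179625
A/A0 = exp(-2.179625) = 0.113084

0.113084


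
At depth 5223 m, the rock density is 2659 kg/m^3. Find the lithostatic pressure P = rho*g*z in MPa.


P = rho * g * z / 1e6
= 2659 * 9.81 * 5223 / 1e6
= 136240858.17 / 1e6
= 136.2409 MPa

136.2409


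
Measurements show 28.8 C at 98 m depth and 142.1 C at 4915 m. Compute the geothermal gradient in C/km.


dT = 142.1 - 28.8 = 113.3 C
dz = 4915 - 98 = 4817 m
gradient = dT/dz * 1000 = 113.3/4817 * 1000 = 23.5209 C/km

23.5209


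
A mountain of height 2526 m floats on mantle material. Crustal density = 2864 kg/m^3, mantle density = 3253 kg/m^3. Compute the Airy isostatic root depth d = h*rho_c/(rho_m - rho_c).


rho_m - rho_c = 3253 - 2864 = 389
d = 2526 * 2864 / 389
= 7234464 / 389
= 18597.59 m

18597.59


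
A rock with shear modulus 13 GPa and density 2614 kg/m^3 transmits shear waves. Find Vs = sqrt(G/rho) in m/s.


Convert G to Pa: G = 13e9 Pa
Compute G/rho = 13e9 / 2614 = 4973221.1171
Vs = sqrt(4973221.1171) = 2230.07 m/s

2230.07


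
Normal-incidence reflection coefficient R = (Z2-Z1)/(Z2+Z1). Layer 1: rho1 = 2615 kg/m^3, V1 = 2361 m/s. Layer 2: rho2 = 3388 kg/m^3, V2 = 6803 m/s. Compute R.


Z1 = 2615 * 2361 = 6174015
Z2 = 3388 * 6803 = 23048564
R = (23048564 - 6174015) / (23048564 + 6174015) = 16874549 / 29222579 = 0.5774

0.5774


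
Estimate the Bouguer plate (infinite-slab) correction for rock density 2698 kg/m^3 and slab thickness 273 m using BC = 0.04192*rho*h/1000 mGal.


BC = 0.04192 * rho * h / 1000
= 0.04192 * 2698 * 273 / 1000
= 30.8763 mGal

30.8763


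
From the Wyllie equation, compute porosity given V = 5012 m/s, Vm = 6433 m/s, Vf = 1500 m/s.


1/V - 1/Vm = 1/5012 - 1/6433 = 4.407e-05
1/Vf - 1/Vm = 1/1500 - 1/6433 = 0.00051122
phi = 4.407e-05 / 0.00051122 = 0.0862

0.0862


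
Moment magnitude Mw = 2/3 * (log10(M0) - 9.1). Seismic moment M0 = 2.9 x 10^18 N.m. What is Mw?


log10(M0) = log10(2.9 x 10^18) = 18.4624
Mw = 2/3 * (18.4624 - 9.1)
= 2/3 * 9.3624
= 6.24

6.24


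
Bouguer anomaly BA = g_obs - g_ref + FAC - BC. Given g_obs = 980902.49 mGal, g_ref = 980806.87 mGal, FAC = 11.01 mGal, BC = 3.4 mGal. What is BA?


BA = g_obs - g_ref + FAC - BC
= 980902.49 - 980806.87 + 11.01 - 3.4
= 103.23 mGal

103.23


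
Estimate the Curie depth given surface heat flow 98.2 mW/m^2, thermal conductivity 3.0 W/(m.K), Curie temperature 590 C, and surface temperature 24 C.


T_Curie - T_surf = 590 - 24 = 566 C
Convert q to W/m^2: 98.2 mW/m^2 = 0.0982 W/m^2
d = 566 * 3.0 / 0.0982 = 17291.24 m

17291.24


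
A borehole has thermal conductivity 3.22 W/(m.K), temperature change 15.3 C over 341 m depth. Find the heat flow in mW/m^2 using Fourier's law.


q = k * dT / dz * 1000
= 3.22 * 15.3 / 341 * 1000
= 0.144475 * 1000
= 144.4751 mW/m^2

144.4751


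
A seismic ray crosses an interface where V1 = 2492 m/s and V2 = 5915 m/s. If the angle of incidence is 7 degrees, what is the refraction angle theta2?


sin(theta1) = sin(7 deg) = 0.121869
sin(theta2) = V2/V1 * sin(theta1) = 5915/2492 * 0.121869 = 0.289269
theta2 = arcsin(0.289269) = 16.8142 degrees

16.8142


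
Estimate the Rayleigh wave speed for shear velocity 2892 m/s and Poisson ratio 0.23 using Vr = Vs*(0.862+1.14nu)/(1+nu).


Numerator factor = 0.862 + 1.14*0.23 = 1.1242
Denominator = 1 + 0.23 = 1.23
Vr = 2892 * 1.1242 / 1.23 = 2643.24 m/s

2643.24


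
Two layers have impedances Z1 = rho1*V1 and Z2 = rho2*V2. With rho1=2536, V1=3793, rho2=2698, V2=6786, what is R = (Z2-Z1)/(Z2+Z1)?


Z1 = 2536 * 3793 = 9619048
Z2 = 2698 * 6786 = 18308628
R = (18308628 - 9619048) / (18308628 + 9619048) = 8689580 / 27927676 = 0.3111

0.3111


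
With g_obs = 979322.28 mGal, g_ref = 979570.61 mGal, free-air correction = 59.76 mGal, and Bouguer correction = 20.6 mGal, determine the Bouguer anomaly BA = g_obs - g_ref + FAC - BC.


BA = g_obs - g_ref + FAC - BC
= 979322.28 - 979570.61 + 59.76 - 20.6
= -209.17 mGal

-209.17


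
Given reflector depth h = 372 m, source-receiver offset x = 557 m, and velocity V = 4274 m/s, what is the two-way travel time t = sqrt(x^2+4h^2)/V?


x^2 + 4h^2 = 557^2 + 4*372^2 = 310249 + 553536 = 863785
sqrt(863785) = 929.4003
t = 929.4003 / 4274 = 0.2175 s

0.2175


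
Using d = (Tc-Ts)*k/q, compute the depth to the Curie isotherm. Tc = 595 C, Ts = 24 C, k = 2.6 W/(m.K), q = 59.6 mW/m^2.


T_Curie - T_surf = 595 - 24 = 571 C
Convert q to W/m^2: 59.6 mW/m^2 = 0.0596 W/m^2
d = 571 * 2.6 / 0.0596 = 24909.4 m

24909.4


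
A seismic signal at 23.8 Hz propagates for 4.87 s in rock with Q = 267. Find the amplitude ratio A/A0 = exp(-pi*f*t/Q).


pi*f*t/Q = pi*23.8*4.87/267 = 1.363781
A/A0 = exp(-1.363781) = 0.255692

0.255692


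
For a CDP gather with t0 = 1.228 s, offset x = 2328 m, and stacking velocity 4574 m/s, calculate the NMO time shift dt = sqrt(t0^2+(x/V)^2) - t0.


x/Vnmo = 2328/4574 = 0.508964
(x/Vnmo)^2 = 0.259044
t0^2 = 1.507984
sqrt(1.507984 + 0.259044) = 1.329296
dt = 1.329296 - 1.228 = 0.101296

0.101296


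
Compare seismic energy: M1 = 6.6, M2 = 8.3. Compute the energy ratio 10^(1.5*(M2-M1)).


M2 - M1 = 8.3 - 6.6 = 1.7
1.5 * 1.7 = 2.55
ratio = 10^2.55 = 354.81

354.81


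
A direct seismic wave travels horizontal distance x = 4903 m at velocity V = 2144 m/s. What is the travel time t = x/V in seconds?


t = x / V
= 4903 / 2144
= 2.2868 s

2.2868


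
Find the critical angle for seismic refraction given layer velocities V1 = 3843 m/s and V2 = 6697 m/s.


V1/V2 = 3843/6697 = 0.573839
theta_c = arcsin(0.573839) = 35.0184 degrees

35.0184


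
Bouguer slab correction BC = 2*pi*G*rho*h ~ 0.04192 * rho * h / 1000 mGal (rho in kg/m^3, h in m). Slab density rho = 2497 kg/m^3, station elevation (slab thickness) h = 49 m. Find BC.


BC = 0.04192 * rho * h / 1000
= 0.04192 * 2497 * 49 / 1000
= 5.129 mGal

5.129


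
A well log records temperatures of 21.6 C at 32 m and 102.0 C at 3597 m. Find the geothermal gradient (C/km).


dT = 102.0 - 21.6 = 80.4 C
dz = 3597 - 32 = 3565 m
gradient = dT/dz * 1000 = 80.4/3565 * 1000 = 22.5526 C/km

22.5526


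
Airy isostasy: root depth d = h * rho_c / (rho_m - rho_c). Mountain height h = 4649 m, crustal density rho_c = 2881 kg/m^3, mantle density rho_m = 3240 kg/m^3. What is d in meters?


rho_m - rho_c = 3240 - 2881 = 359
d = 4649 * 2881 / 359
= 13393769 / 359
= 37308.55 m

37308.55


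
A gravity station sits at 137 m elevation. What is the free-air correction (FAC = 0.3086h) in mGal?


FAC = 0.3086 * h
= 0.3086 * 137
= 42.2782 mGal

42.2782


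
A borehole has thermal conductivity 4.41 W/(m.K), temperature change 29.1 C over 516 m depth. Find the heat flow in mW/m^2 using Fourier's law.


q = k * dT / dz * 1000
= 4.41 * 29.1 / 516 * 1000
= 0.248703 * 1000
= 248.7035 mW/m^2

248.7035


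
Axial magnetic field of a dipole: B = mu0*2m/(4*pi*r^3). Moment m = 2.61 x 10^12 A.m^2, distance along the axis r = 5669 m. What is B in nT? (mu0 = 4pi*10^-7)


m = 2.61 x 10^12 = 2610000000000 A.m^2
2m = 5220000000000 A.m^2
r^3 = 5669^3 = 182187833309
B = (4pi*10^-7) * 5220000000000 / (4*pi * 182187833309) * 1e9
= 6559645.460695 / 2289439834787.98 * 1e9
= 2865.1749 nT

2865.1749


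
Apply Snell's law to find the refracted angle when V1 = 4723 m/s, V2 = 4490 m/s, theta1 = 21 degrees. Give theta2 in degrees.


sin(theta1) = sin(21 deg) = 0.358368
sin(theta2) = V2/V1 * sin(theta1) = 4490/4723 * 0.358368 = 0.340689
theta2 = arcsin(0.340689) = 19.9188 degrees

19.9188


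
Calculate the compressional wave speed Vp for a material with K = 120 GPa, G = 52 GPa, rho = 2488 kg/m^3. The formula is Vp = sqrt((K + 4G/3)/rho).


First compute the effective modulus:
K + 4G/3 = 120e9 + 4*52e9/3 = 189333333333.33 Pa
Then divide by density:
189333333333.33 / 2488 = 76098606.6452 Pa/(kg/m^3)
Take the square root:
Vp = sqrt(76098606.6452) = 8723.45 m/s

8723.45


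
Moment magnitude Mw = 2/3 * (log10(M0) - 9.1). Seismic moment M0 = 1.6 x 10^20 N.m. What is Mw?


log10(M0) = log10(1.6 x 10^20) = 20.2041
Mw = 2/3 * (20.2041 - 9.1)
= 2/3 * 11.1041
= 7.4

7.4


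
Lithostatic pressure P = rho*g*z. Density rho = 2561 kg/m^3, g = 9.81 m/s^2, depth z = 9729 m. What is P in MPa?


P = rho * g * z / 1e6
= 2561 * 9.81 * 9729 / 1e6
= 244425655.89 / 1e6
= 244.4257 MPa

244.4257


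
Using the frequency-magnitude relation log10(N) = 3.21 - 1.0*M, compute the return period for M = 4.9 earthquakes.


log10(N) = 3.21 - 1.0*4.9 = -1.69
N = 10^-1.69 = 0.020417
T = 1/N = 1/0.020417 = 48.9779 years

48.9779


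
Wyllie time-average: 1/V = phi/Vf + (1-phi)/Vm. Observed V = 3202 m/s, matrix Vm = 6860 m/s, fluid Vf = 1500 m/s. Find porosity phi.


1/V - 1/Vm = 1/3202 - 1/6860 = 0.00016653
1/Vf - 1/Vm = 1/1500 - 1/6860 = 0.00052089
phi = 0.00016653 / 0.00052089 = 0.3197

0.3197


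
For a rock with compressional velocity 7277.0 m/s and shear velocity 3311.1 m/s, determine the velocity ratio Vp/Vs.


Vp/Vs = 7277.0 / 3311.1
= 2.1978

2.1978


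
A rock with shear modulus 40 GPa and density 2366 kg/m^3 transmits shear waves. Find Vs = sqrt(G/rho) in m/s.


Convert G to Pa: G = 40e9 Pa
Compute G/rho = 40e9 / 2366 = 16906170.7523
Vs = sqrt(16906170.7523) = 4111.71 m/s

4111.71


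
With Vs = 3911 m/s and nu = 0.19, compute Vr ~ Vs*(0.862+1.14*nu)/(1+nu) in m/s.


Numerator factor = 0.862 + 1.14*0.19 = 1.0786
Denominator = 1 + 0.19 = 1.19
Vr = 3911 * 1.0786 / 1.19 = 3544.88 m/s

3544.88


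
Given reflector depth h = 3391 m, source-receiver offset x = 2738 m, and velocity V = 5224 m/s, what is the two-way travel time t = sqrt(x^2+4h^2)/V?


x^2 + 4h^2 = 2738^2 + 4*3391^2 = 7496644 + 45995524 = 53492168
sqrt(53492168) = 7313.834
t = 7313.834 / 5224 = 1.4 s

1.4


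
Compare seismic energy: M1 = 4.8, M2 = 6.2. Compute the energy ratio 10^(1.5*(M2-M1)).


M2 - M1 = 6.2 - 4.8 = 1.4
1.5 * 1.4 = 2.1
ratio = 10^2.1 = 125.89

125.89


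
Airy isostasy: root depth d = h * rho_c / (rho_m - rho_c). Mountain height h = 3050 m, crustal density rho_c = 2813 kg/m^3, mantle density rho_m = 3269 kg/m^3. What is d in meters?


rho_m - rho_c = 3269 - 2813 = 456
d = 3050 * 2813 / 456
= 8579650 / 456
= 18815.02 m

18815.02


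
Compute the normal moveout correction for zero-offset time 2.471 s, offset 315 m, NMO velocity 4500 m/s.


x/Vnmo = 315/4500 = 0.07
(x/Vnmo)^2 = 0.0049
t0^2 = 6.105841
sqrt(6.105841 + 0.0049) = 2.471991
dt = 2.471991 - 2.471 = 0.000991

9.910000e-04


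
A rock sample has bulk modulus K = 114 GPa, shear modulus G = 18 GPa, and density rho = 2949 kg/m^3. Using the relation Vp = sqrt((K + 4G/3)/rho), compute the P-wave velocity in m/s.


First compute the effective modulus:
K + 4G/3 = 114e9 + 4*18e9/3 = 138000000000.0 Pa
Then divide by density:
138000000000.0 / 2949 = 46795523.9064 Pa/(kg/m^3)
Take the square root:
Vp = sqrt(46795523.9064) = 6840.73 m/s

6840.73


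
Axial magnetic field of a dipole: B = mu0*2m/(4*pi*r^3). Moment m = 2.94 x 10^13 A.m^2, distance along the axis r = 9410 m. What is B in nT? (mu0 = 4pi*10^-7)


m = 2.94 x 10^13 = 29400000000000 A.m^2
2m = 58800000000000 A.m^2
r^3 = 9410^3 = 833237621000
B = (4pi*10^-7) * 58800000000000 / (4*pi * 833237621000) * 1e9
= 73890259.212432 / 10470772755312.95 * 1e9
= 7056.8105 nT

7056.8105


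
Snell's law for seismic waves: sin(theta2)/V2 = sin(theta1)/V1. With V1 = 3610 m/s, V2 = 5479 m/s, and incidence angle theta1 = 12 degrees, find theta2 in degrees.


sin(theta1) = sin(12 deg) = 0.207912
sin(theta2) = V2/V1 * sin(theta1) = 5479/3610 * 0.207912 = 0.315554
theta2 = arcsin(0.315554) = 18.3942 degrees

18.3942


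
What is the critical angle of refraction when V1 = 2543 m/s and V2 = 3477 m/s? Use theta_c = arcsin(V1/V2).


V1/V2 = 2543/3477 = 0.731378
theta_c = arcsin(0.731378) = 47.002 degrees

47.002


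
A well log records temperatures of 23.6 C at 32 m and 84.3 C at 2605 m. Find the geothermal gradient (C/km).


dT = 84.3 - 23.6 = 60.7 C
dz = 2605 - 32 = 2573 m
gradient = dT/dz * 1000 = 60.7/2573 * 1000 = 23.5911 C/km

23.5911


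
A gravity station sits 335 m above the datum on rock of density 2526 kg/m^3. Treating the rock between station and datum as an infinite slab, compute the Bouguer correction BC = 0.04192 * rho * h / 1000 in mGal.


BC = 0.04192 * rho * h / 1000
= 0.04192 * 2526 * 335 / 1000
= 35.4731 mGal

35.4731


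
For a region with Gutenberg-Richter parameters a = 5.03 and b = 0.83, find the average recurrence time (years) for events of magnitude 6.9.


log10(N) = 5.03 - 0.83*6.9 = -0.697
N = 10^-0.697 = 0.200909
T = 1/N = 1/0.200909 = 4.9774 years

4.9774


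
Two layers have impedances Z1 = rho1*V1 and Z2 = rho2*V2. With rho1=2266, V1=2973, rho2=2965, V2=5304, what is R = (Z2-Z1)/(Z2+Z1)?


Z1 = 2266 * 2973 = 6736818
Z2 = 2965 * 5304 = 15726360
R = (15726360 - 6736818) / (15726360 + 6736818) = 8989542 / 22463178 = 0.4002

0.4002


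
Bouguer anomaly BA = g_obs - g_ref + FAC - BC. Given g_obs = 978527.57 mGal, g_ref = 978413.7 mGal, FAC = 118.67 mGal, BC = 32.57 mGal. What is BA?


BA = g_obs - g_ref + FAC - BC
= 978527.57 - 978413.7 + 118.67 - 32.57
= 199.97 mGal

199.97


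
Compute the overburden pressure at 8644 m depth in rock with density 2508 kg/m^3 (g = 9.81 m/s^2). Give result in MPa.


P = rho * g * z / 1e6
= 2508 * 9.81 * 8644 / 1e6
= 212672481.12 / 1e6
= 212.6725 MPa

212.6725


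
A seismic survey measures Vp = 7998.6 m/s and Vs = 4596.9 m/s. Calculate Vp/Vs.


Vp/Vs = 7998.6 / 4596.9
= 1.74

1.74


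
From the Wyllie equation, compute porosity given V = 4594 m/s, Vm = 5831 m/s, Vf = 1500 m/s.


1/V - 1/Vm = 1/4594 - 1/5831 = 4.618e-05
1/Vf - 1/Vm = 1/1500 - 1/5831 = 0.00049517
phi = 4.618e-05 / 0.00049517 = 0.0933

0.0933


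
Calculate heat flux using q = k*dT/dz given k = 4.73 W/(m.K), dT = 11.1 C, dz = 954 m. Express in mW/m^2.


q = k * dT / dz * 1000
= 4.73 * 11.1 / 954 * 1000
= 0.055035 * 1000
= 55.0346 mW/m^2

55.0346


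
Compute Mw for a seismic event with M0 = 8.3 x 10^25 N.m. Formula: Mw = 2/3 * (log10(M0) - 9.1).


log10(M0) = log10(8.3 x 10^25) = 25.9191
Mw = 2/3 * (25.9191 - 9.1)
= 2/3 * 16.8191
= 11.21

11.21


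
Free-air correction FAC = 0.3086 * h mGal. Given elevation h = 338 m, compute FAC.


FAC = 0.3086 * h
= 0.3086 * 338
= 104.3068 mGal

104.3068


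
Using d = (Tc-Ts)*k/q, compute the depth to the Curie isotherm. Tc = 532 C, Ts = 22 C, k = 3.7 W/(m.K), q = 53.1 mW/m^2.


T_Curie - T_surf = 532 - 22 = 510 C
Convert q to W/m^2: 53.1 mW/m^2 = 0.0531 W/m^2
d = 510 * 3.7 / 0.0531 = 35536.72 m

35536.72


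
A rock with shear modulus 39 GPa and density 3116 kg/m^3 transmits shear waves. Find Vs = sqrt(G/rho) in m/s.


Convert G to Pa: G = 39e9 Pa
Compute G/rho = 39e9 / 3116 = 12516046.2131
Vs = sqrt(12516046.2131) = 3537.8 m/s

3537.8


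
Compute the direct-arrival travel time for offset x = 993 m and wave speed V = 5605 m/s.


t = x / V
= 993 / 5605
= 0.1772 s

0.1772


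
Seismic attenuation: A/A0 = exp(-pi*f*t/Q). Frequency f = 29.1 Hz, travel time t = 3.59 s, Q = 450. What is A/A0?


pi*f*t/Q = pi*29.1*3.59/450 = 0.729331
A/A0 = exp(-0.729331) = 0.482231

0.482231


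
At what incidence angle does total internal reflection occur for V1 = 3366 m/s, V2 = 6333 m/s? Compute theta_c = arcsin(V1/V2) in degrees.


V1/V2 = 3366/6333 = 0.531502
theta_c = arcsin(0.531502) = 32.107 degrees

32.107


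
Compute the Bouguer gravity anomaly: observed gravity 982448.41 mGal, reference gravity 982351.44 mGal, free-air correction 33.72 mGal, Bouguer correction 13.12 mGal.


BA = g_obs - g_ref + FAC - BC
= 982448.41 - 982351.44 + 33.72 - 13.12
= 117.57 mGal

117.57


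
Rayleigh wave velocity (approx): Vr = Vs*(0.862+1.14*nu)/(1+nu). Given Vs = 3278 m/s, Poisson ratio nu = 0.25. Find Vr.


Numerator factor = 0.862 + 1.14*0.25 = 1.147
Denominator = 1 + 0.25 = 1.25
Vr = 3278 * 1.147 / 1.25 = 3007.89 m/s

3007.89


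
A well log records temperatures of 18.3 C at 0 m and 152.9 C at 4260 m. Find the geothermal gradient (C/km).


dT = 152.9 - 18.3 = 134.6 C
dz = 4260 - 0 = 4260 m
gradient = dT/dz * 1000 = 134.6/4260 * 1000 = 31.5962 C/km

31.5962


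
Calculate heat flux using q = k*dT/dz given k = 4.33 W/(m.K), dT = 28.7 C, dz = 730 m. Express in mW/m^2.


q = k * dT / dz * 1000
= 4.33 * 28.7 / 730 * 1000
= 0.170234 * 1000
= 170.2342 mW/m^2

170.2342


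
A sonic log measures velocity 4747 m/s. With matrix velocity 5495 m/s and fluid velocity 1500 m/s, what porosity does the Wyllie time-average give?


1/V - 1/Vm = 1/4747 - 1/5495 = 2.868e-05
1/Vf - 1/Vm = 1/1500 - 1/5495 = 0.00048468
phi = 2.868e-05 / 0.00048468 = 0.0592

0.0592


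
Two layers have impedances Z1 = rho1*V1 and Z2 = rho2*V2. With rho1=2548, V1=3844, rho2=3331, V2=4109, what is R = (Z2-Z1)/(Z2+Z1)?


Z1 = 2548 * 3844 = 9794512
Z2 = 3331 * 4109 = 13687079
R = (13687079 - 9794512) / (13687079 + 9794512) = 3892567 / 23481591 = 0.1658

0.1658


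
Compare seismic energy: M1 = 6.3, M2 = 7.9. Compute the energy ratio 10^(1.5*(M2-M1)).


M2 - M1 = 7.9 - 6.3 = 1.6
1.5 * 1.6 = 2.4
ratio = 10^2.4 = 251.19

251.19


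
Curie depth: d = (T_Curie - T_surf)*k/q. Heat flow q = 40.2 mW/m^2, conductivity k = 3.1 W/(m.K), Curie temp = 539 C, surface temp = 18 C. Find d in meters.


T_Curie - T_surf = 539 - 18 = 521 C
Convert q to W/m^2: 40.2 mW/m^2 = 0.0402 W/m^2
d = 521 * 3.1 / 0.0402 = 40176.62 m

40176.62


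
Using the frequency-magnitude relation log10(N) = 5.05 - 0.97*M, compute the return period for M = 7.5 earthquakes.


log10(N) = 5.05 - 0.97*7.5 = -2.225
N = 10^-2.225 = 0.005957
T = 1/N = 1/0.005957 = 167.8804 years

167.8804


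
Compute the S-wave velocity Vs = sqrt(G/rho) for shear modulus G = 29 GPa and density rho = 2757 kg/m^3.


Convert G to Pa: G = 29e9 Pa
Compute G/rho = 29e9 / 2757 = 10518679.7243
Vs = sqrt(10518679.7243) = 3243.25 m/s

3243.25


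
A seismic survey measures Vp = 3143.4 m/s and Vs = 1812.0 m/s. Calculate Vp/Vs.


Vp/Vs = 3143.4 / 1812.0
= 1.7348

1.7348


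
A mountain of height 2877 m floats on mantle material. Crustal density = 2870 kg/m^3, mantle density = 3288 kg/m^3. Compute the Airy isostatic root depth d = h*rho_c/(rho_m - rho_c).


rho_m - rho_c = 3288 - 2870 = 418
d = 2877 * 2870 / 418
= 8256990 / 418
= 19753.56 m

19753.56


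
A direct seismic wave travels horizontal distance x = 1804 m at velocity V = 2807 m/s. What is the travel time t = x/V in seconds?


t = x / V
= 1804 / 2807
= 0.6427 s

0.6427


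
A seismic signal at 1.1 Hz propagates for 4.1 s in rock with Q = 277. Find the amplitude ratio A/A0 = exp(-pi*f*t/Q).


pi*f*t/Q = pi*1.1*4.1/277 = 0.05115
A/A0 = exp(-0.05115) = 0.950136

0.950136


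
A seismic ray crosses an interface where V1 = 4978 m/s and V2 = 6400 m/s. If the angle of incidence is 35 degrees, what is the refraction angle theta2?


sin(theta1) = sin(35 deg) = 0.573576
sin(theta2) = V2/V1 * sin(theta1) = 6400/4978 * 0.573576 = 0.737422
theta2 = arcsin(0.737422) = 47.5123 degrees

47.5123


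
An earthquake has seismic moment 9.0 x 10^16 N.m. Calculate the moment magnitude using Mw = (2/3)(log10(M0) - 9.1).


log10(M0) = log10(9.0 x 10^16) = 16.9542
Mw = 2/3 * (16.9542 - 9.1)
= 2/3 * 7.8542
= 5.24

5.24


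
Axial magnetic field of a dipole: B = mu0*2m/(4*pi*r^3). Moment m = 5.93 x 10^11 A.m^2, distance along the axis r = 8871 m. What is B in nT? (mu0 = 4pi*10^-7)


m = 5.93 x 10^11 = 593000000000 A.m^2
2m = 1186000000000 A.m^2
r^3 = 8871^3 = 698100160311
B = (4pi*10^-7) * 1186000000000 / (4*pi * 698100160311) * 1e9
= 1490371.554863 / 8772585340411.58 * 1e9
= 169.8897 nT

169.8897


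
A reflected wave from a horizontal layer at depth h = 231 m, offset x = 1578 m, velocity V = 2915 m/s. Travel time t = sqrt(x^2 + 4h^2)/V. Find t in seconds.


x^2 + 4h^2 = 1578^2 + 4*231^2 = 2490084 + 213444 = 2703528
sqrt(2703528) = 1644.2409
t = 1644.2409 / 2915 = 0.5641 s

0.5641


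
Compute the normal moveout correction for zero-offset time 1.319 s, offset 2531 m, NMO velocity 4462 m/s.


x/Vnmo = 2531/4462 = 0.567234
(x/Vnmo)^2 = 0.321755
t0^2 = 1.739761
sqrt(1.739761 + 0.321755) = 1.435798
dt = 1.435798 - 1.319 = 0.116798

0.116798


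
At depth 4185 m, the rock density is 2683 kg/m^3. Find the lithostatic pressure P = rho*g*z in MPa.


P = rho * g * z / 1e6
= 2683 * 9.81 * 4185 / 1e6
= 110150162.55 / 1e6
= 110.1502 MPa

110.1502


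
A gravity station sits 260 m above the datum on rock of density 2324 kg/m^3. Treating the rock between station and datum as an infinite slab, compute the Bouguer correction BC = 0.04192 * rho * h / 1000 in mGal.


BC = 0.04192 * rho * h / 1000
= 0.04192 * 2324 * 260 / 1000
= 25.3297 mGal

25.3297


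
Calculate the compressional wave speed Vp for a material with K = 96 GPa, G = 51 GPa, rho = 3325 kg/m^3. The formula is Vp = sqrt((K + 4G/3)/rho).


First compute the effective modulus:
K + 4G/3 = 96e9 + 4*51e9/3 = 164000000000.0 Pa
Then divide by density:
164000000000.0 / 3325 = 49323308.2707 Pa/(kg/m^3)
Take the square root:
Vp = sqrt(49323308.2707) = 7023.06 m/s

7023.06


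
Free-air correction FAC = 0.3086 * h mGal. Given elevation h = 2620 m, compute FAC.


FAC = 0.3086 * h
= 0.3086 * 2620
= 808.532 mGal

808.532


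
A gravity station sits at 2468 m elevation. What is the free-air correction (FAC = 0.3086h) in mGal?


FAC = 0.3086 * h
= 0.3086 * 2468
= 761.6248 mGal

761.6248


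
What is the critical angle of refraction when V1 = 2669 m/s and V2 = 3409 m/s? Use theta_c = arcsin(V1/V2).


V1/V2 = 2669/3409 = 0.782928
theta_c = arcsin(0.782928) = 51.5294 degrees

51.5294


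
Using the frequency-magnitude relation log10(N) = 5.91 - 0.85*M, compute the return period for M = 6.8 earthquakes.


log10(N) = 5.91 - 0.85*6.8 = 0.13
N = 10^0.13 = 1.348963
T = 1/N = 1/1.348963 = 0.7413 years

0.7413


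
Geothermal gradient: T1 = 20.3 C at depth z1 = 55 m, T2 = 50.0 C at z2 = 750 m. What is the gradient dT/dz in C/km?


dT = 50.0 - 20.3 = 29.7 C
dz = 750 - 55 = 695 m
gradient = dT/dz * 1000 = 29.7/695 * 1000 = 42.7338 C/km

42.7338


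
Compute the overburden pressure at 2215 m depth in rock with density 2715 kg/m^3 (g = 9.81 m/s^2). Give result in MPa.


P = rho * g * z / 1e6
= 2715 * 9.81 * 2215 / 1e6
= 58994642.25 / 1e6
= 58.9946 MPa

58.9946


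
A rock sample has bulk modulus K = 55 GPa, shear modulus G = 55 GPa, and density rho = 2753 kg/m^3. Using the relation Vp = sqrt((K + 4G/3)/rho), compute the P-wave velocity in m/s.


First compute the effective modulus:
K + 4G/3 = 55e9 + 4*55e9/3 = 128333333333.33 Pa
Then divide by density:
128333333333.33 / 2753 = 46615813.0524 Pa/(kg/m^3)
Take the square root:
Vp = sqrt(46615813.0524) = 6827.58 m/s

6827.58
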